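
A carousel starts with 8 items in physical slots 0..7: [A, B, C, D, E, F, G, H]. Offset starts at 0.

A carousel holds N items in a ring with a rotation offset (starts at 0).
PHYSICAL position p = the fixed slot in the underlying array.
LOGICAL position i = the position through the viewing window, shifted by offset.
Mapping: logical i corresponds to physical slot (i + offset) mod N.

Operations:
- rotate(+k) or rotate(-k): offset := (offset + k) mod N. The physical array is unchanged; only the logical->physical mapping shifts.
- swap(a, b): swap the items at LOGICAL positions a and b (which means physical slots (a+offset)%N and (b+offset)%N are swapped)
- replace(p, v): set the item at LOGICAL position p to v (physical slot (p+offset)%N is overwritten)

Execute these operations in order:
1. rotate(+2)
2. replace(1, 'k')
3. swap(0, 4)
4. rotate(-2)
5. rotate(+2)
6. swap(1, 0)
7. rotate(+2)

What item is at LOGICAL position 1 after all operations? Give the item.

After op 1 (rotate(+2)): offset=2, physical=[A,B,C,D,E,F,G,H], logical=[C,D,E,F,G,H,A,B]
After op 2 (replace(1, 'k')): offset=2, physical=[A,B,C,k,E,F,G,H], logical=[C,k,E,F,G,H,A,B]
After op 3 (swap(0, 4)): offset=2, physical=[A,B,G,k,E,F,C,H], logical=[G,k,E,F,C,H,A,B]
After op 4 (rotate(-2)): offset=0, physical=[A,B,G,k,E,F,C,H], logical=[A,B,G,k,E,F,C,H]
After op 5 (rotate(+2)): offset=2, physical=[A,B,G,k,E,F,C,H], logical=[G,k,E,F,C,H,A,B]
After op 6 (swap(1, 0)): offset=2, physical=[A,B,k,G,E,F,C,H], logical=[k,G,E,F,C,H,A,B]
After op 7 (rotate(+2)): offset=4, physical=[A,B,k,G,E,F,C,H], logical=[E,F,C,H,A,B,k,G]

Answer: F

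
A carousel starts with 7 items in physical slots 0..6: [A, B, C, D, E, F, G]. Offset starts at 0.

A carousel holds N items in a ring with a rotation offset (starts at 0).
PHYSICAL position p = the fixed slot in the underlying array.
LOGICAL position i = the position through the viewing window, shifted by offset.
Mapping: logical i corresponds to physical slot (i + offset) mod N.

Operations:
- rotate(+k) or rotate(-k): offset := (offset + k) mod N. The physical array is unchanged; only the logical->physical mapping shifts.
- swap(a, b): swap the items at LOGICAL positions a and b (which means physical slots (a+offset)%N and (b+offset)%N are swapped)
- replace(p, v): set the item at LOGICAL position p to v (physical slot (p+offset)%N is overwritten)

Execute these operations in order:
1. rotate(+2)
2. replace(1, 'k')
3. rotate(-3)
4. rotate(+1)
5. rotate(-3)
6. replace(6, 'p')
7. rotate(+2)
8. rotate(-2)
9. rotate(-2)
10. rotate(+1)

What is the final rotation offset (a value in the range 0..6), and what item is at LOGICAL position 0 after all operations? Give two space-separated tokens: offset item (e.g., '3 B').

After op 1 (rotate(+2)): offset=2, physical=[A,B,C,D,E,F,G], logical=[C,D,E,F,G,A,B]
After op 2 (replace(1, 'k')): offset=2, physical=[A,B,C,k,E,F,G], logical=[C,k,E,F,G,A,B]
After op 3 (rotate(-3)): offset=6, physical=[A,B,C,k,E,F,G], logical=[G,A,B,C,k,E,F]
After op 4 (rotate(+1)): offset=0, physical=[A,B,C,k,E,F,G], logical=[A,B,C,k,E,F,G]
After op 5 (rotate(-3)): offset=4, physical=[A,B,C,k,E,F,G], logical=[E,F,G,A,B,C,k]
After op 6 (replace(6, 'p')): offset=4, physical=[A,B,C,p,E,F,G], logical=[E,F,G,A,B,C,p]
After op 7 (rotate(+2)): offset=6, physical=[A,B,C,p,E,F,G], logical=[G,A,B,C,p,E,F]
After op 8 (rotate(-2)): offset=4, physical=[A,B,C,p,E,F,G], logical=[E,F,G,A,B,C,p]
After op 9 (rotate(-2)): offset=2, physical=[A,B,C,p,E,F,G], logical=[C,p,E,F,G,A,B]
After op 10 (rotate(+1)): offset=3, physical=[A,B,C,p,E,F,G], logical=[p,E,F,G,A,B,C]

Answer: 3 p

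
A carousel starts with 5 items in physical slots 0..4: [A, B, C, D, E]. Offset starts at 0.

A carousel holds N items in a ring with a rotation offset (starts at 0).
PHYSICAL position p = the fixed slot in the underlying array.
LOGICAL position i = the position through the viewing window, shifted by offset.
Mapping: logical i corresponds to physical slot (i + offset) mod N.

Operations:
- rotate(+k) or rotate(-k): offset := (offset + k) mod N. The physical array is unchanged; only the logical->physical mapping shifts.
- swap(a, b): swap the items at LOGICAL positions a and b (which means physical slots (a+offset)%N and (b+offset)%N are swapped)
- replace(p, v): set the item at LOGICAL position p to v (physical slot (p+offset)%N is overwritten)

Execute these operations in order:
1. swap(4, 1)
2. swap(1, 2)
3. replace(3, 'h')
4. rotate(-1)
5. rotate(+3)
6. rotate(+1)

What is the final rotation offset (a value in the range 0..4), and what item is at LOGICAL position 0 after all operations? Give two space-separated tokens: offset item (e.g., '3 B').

Answer: 3 h

Derivation:
After op 1 (swap(4, 1)): offset=0, physical=[A,E,C,D,B], logical=[A,E,C,D,B]
After op 2 (swap(1, 2)): offset=0, physical=[A,C,E,D,B], logical=[A,C,E,D,B]
After op 3 (replace(3, 'h')): offset=0, physical=[A,C,E,h,B], logical=[A,C,E,h,B]
After op 4 (rotate(-1)): offset=4, physical=[A,C,E,h,B], logical=[B,A,C,E,h]
After op 5 (rotate(+3)): offset=2, physical=[A,C,E,h,B], logical=[E,h,B,A,C]
After op 6 (rotate(+1)): offset=3, physical=[A,C,E,h,B], logical=[h,B,A,C,E]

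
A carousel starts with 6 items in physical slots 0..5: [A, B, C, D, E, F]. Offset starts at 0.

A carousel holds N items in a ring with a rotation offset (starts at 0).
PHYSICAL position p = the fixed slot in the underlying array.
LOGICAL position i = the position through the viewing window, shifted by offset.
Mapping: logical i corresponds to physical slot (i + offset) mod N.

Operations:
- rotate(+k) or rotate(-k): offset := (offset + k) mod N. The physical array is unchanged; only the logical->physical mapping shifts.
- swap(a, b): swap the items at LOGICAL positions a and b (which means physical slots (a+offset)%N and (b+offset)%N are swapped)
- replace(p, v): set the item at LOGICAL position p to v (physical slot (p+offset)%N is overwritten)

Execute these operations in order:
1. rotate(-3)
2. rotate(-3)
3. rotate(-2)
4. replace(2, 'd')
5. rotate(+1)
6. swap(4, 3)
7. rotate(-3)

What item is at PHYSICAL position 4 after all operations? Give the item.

Answer: E

Derivation:
After op 1 (rotate(-3)): offset=3, physical=[A,B,C,D,E,F], logical=[D,E,F,A,B,C]
After op 2 (rotate(-3)): offset=0, physical=[A,B,C,D,E,F], logical=[A,B,C,D,E,F]
After op 3 (rotate(-2)): offset=4, physical=[A,B,C,D,E,F], logical=[E,F,A,B,C,D]
After op 4 (replace(2, 'd')): offset=4, physical=[d,B,C,D,E,F], logical=[E,F,d,B,C,D]
After op 5 (rotate(+1)): offset=5, physical=[d,B,C,D,E,F], logical=[F,d,B,C,D,E]
After op 6 (swap(4, 3)): offset=5, physical=[d,B,D,C,E,F], logical=[F,d,B,D,C,E]
After op 7 (rotate(-3)): offset=2, physical=[d,B,D,C,E,F], logical=[D,C,E,F,d,B]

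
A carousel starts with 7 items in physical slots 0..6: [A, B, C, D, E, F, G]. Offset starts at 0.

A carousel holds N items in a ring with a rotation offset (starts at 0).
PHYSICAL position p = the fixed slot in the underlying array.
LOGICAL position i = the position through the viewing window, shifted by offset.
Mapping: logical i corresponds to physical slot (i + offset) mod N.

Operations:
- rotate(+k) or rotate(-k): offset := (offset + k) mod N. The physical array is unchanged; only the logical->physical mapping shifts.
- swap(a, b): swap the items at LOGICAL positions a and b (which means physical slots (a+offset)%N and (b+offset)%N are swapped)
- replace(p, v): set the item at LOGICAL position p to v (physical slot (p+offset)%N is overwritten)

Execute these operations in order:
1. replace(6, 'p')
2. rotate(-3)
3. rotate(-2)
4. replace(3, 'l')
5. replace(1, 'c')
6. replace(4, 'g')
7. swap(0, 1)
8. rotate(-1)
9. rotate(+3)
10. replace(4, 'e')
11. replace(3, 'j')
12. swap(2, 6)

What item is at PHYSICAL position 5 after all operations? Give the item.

After op 1 (replace(6, 'p')): offset=0, physical=[A,B,C,D,E,F,p], logical=[A,B,C,D,E,F,p]
After op 2 (rotate(-3)): offset=4, physical=[A,B,C,D,E,F,p], logical=[E,F,p,A,B,C,D]
After op 3 (rotate(-2)): offset=2, physical=[A,B,C,D,E,F,p], logical=[C,D,E,F,p,A,B]
After op 4 (replace(3, 'l')): offset=2, physical=[A,B,C,D,E,l,p], logical=[C,D,E,l,p,A,B]
After op 5 (replace(1, 'c')): offset=2, physical=[A,B,C,c,E,l,p], logical=[C,c,E,l,p,A,B]
After op 6 (replace(4, 'g')): offset=2, physical=[A,B,C,c,E,l,g], logical=[C,c,E,l,g,A,B]
After op 7 (swap(0, 1)): offset=2, physical=[A,B,c,C,E,l,g], logical=[c,C,E,l,g,A,B]
After op 8 (rotate(-1)): offset=1, physical=[A,B,c,C,E,l,g], logical=[B,c,C,E,l,g,A]
After op 9 (rotate(+3)): offset=4, physical=[A,B,c,C,E,l,g], logical=[E,l,g,A,B,c,C]
After op 10 (replace(4, 'e')): offset=4, physical=[A,e,c,C,E,l,g], logical=[E,l,g,A,e,c,C]
After op 11 (replace(3, 'j')): offset=4, physical=[j,e,c,C,E,l,g], logical=[E,l,g,j,e,c,C]
After op 12 (swap(2, 6)): offset=4, physical=[j,e,c,g,E,l,C], logical=[E,l,C,j,e,c,g]

Answer: l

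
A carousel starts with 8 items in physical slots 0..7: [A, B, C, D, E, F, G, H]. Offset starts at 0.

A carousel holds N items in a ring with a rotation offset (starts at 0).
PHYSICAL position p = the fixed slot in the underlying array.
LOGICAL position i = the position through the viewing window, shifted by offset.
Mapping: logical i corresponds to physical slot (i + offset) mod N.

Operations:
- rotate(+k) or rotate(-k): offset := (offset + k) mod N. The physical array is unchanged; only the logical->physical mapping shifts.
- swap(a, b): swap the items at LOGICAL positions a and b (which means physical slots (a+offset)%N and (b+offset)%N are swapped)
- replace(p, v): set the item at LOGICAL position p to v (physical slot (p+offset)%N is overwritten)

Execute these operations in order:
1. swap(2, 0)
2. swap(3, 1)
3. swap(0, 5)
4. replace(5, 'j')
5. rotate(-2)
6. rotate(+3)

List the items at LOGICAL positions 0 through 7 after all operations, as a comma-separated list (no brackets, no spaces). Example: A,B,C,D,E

After op 1 (swap(2, 0)): offset=0, physical=[C,B,A,D,E,F,G,H], logical=[C,B,A,D,E,F,G,H]
After op 2 (swap(3, 1)): offset=0, physical=[C,D,A,B,E,F,G,H], logical=[C,D,A,B,E,F,G,H]
After op 3 (swap(0, 5)): offset=0, physical=[F,D,A,B,E,C,G,H], logical=[F,D,A,B,E,C,G,H]
After op 4 (replace(5, 'j')): offset=0, physical=[F,D,A,B,E,j,G,H], logical=[F,D,A,B,E,j,G,H]
After op 5 (rotate(-2)): offset=6, physical=[F,D,A,B,E,j,G,H], logical=[G,H,F,D,A,B,E,j]
After op 6 (rotate(+3)): offset=1, physical=[F,D,A,B,E,j,G,H], logical=[D,A,B,E,j,G,H,F]

Answer: D,A,B,E,j,G,H,F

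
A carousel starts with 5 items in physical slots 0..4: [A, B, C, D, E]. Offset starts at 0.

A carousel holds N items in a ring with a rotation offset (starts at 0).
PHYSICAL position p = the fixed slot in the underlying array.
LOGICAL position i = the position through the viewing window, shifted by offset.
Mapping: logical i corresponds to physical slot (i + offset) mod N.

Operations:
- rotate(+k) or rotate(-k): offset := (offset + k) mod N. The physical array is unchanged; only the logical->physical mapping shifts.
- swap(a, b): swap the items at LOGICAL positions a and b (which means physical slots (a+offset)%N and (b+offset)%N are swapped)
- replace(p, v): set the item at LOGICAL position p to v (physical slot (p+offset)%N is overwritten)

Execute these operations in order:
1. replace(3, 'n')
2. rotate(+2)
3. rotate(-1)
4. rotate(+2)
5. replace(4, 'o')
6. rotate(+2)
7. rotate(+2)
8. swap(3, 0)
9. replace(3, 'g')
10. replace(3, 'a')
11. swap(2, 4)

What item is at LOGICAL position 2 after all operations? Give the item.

After op 1 (replace(3, 'n')): offset=0, physical=[A,B,C,n,E], logical=[A,B,C,n,E]
After op 2 (rotate(+2)): offset=2, physical=[A,B,C,n,E], logical=[C,n,E,A,B]
After op 3 (rotate(-1)): offset=1, physical=[A,B,C,n,E], logical=[B,C,n,E,A]
After op 4 (rotate(+2)): offset=3, physical=[A,B,C,n,E], logical=[n,E,A,B,C]
After op 5 (replace(4, 'o')): offset=3, physical=[A,B,o,n,E], logical=[n,E,A,B,o]
After op 6 (rotate(+2)): offset=0, physical=[A,B,o,n,E], logical=[A,B,o,n,E]
After op 7 (rotate(+2)): offset=2, physical=[A,B,o,n,E], logical=[o,n,E,A,B]
After op 8 (swap(3, 0)): offset=2, physical=[o,B,A,n,E], logical=[A,n,E,o,B]
After op 9 (replace(3, 'g')): offset=2, physical=[g,B,A,n,E], logical=[A,n,E,g,B]
After op 10 (replace(3, 'a')): offset=2, physical=[a,B,A,n,E], logical=[A,n,E,a,B]
After op 11 (swap(2, 4)): offset=2, physical=[a,E,A,n,B], logical=[A,n,B,a,E]

Answer: B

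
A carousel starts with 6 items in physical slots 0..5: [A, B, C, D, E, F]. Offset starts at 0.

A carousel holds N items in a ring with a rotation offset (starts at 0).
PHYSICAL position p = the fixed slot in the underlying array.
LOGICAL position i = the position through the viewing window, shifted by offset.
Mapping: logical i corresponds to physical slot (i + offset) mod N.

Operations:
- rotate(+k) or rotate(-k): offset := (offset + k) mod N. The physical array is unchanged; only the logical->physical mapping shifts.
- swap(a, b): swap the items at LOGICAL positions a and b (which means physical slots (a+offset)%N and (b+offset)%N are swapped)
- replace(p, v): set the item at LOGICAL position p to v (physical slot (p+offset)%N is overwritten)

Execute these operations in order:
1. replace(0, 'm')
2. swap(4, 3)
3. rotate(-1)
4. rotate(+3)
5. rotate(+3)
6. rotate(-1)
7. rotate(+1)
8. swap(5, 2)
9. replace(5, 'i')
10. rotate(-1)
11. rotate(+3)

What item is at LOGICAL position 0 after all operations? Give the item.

After op 1 (replace(0, 'm')): offset=0, physical=[m,B,C,D,E,F], logical=[m,B,C,D,E,F]
After op 2 (swap(4, 3)): offset=0, physical=[m,B,C,E,D,F], logical=[m,B,C,E,D,F]
After op 3 (rotate(-1)): offset=5, physical=[m,B,C,E,D,F], logical=[F,m,B,C,E,D]
After op 4 (rotate(+3)): offset=2, physical=[m,B,C,E,D,F], logical=[C,E,D,F,m,B]
After op 5 (rotate(+3)): offset=5, physical=[m,B,C,E,D,F], logical=[F,m,B,C,E,D]
After op 6 (rotate(-1)): offset=4, physical=[m,B,C,E,D,F], logical=[D,F,m,B,C,E]
After op 7 (rotate(+1)): offset=5, physical=[m,B,C,E,D,F], logical=[F,m,B,C,E,D]
After op 8 (swap(5, 2)): offset=5, physical=[m,D,C,E,B,F], logical=[F,m,D,C,E,B]
After op 9 (replace(5, 'i')): offset=5, physical=[m,D,C,E,i,F], logical=[F,m,D,C,E,i]
After op 10 (rotate(-1)): offset=4, physical=[m,D,C,E,i,F], logical=[i,F,m,D,C,E]
After op 11 (rotate(+3)): offset=1, physical=[m,D,C,E,i,F], logical=[D,C,E,i,F,m]

Answer: D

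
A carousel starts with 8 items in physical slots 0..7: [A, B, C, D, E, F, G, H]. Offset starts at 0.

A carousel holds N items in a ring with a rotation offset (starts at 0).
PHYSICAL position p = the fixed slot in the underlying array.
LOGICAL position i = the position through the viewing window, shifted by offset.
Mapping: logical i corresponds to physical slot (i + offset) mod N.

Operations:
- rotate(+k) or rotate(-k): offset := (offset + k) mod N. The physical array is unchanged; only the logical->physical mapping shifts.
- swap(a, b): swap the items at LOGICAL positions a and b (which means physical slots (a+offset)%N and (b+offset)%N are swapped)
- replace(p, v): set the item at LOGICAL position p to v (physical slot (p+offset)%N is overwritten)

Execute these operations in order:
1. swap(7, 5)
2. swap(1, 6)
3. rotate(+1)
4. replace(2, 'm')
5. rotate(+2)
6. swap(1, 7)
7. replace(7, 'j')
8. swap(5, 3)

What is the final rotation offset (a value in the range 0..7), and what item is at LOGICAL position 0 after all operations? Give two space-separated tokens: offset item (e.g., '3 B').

After op 1 (swap(7, 5)): offset=0, physical=[A,B,C,D,E,H,G,F], logical=[A,B,C,D,E,H,G,F]
After op 2 (swap(1, 6)): offset=0, physical=[A,G,C,D,E,H,B,F], logical=[A,G,C,D,E,H,B,F]
After op 3 (rotate(+1)): offset=1, physical=[A,G,C,D,E,H,B,F], logical=[G,C,D,E,H,B,F,A]
After op 4 (replace(2, 'm')): offset=1, physical=[A,G,C,m,E,H,B,F], logical=[G,C,m,E,H,B,F,A]
After op 5 (rotate(+2)): offset=3, physical=[A,G,C,m,E,H,B,F], logical=[m,E,H,B,F,A,G,C]
After op 6 (swap(1, 7)): offset=3, physical=[A,G,E,m,C,H,B,F], logical=[m,C,H,B,F,A,G,E]
After op 7 (replace(7, 'j')): offset=3, physical=[A,G,j,m,C,H,B,F], logical=[m,C,H,B,F,A,G,j]
After op 8 (swap(5, 3)): offset=3, physical=[B,G,j,m,C,H,A,F], logical=[m,C,H,A,F,B,G,j]

Answer: 3 m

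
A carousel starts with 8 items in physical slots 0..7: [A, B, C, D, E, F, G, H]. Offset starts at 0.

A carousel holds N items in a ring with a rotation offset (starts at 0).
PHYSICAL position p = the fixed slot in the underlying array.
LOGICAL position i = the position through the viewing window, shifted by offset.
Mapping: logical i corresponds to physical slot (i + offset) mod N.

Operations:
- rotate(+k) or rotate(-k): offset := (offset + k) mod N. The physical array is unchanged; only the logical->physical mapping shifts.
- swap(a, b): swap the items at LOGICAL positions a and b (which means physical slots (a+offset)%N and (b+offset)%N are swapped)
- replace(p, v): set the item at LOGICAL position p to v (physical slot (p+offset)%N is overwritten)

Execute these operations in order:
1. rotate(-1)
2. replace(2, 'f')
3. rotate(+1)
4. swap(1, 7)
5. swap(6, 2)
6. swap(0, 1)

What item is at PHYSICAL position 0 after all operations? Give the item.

Answer: H

Derivation:
After op 1 (rotate(-1)): offset=7, physical=[A,B,C,D,E,F,G,H], logical=[H,A,B,C,D,E,F,G]
After op 2 (replace(2, 'f')): offset=7, physical=[A,f,C,D,E,F,G,H], logical=[H,A,f,C,D,E,F,G]
After op 3 (rotate(+1)): offset=0, physical=[A,f,C,D,E,F,G,H], logical=[A,f,C,D,E,F,G,H]
After op 4 (swap(1, 7)): offset=0, physical=[A,H,C,D,E,F,G,f], logical=[A,H,C,D,E,F,G,f]
After op 5 (swap(6, 2)): offset=0, physical=[A,H,G,D,E,F,C,f], logical=[A,H,G,D,E,F,C,f]
After op 6 (swap(0, 1)): offset=0, physical=[H,A,G,D,E,F,C,f], logical=[H,A,G,D,E,F,C,f]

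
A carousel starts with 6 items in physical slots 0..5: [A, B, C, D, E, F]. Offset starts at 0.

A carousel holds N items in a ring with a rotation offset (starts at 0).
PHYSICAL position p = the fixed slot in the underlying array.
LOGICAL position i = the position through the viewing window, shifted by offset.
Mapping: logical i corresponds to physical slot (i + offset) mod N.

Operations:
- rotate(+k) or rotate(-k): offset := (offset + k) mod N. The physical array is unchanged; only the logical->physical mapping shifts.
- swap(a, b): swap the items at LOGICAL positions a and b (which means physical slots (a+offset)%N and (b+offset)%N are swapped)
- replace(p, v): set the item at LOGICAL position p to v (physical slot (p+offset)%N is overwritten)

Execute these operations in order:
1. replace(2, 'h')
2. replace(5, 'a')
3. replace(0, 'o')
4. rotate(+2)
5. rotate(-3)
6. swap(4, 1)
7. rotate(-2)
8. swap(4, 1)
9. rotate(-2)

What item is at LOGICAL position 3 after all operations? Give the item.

After op 1 (replace(2, 'h')): offset=0, physical=[A,B,h,D,E,F], logical=[A,B,h,D,E,F]
After op 2 (replace(5, 'a')): offset=0, physical=[A,B,h,D,E,a], logical=[A,B,h,D,E,a]
After op 3 (replace(0, 'o')): offset=0, physical=[o,B,h,D,E,a], logical=[o,B,h,D,E,a]
After op 4 (rotate(+2)): offset=2, physical=[o,B,h,D,E,a], logical=[h,D,E,a,o,B]
After op 5 (rotate(-3)): offset=5, physical=[o,B,h,D,E,a], logical=[a,o,B,h,D,E]
After op 6 (swap(4, 1)): offset=5, physical=[D,B,h,o,E,a], logical=[a,D,B,h,o,E]
After op 7 (rotate(-2)): offset=3, physical=[D,B,h,o,E,a], logical=[o,E,a,D,B,h]
After op 8 (swap(4, 1)): offset=3, physical=[D,E,h,o,B,a], logical=[o,B,a,D,E,h]
After op 9 (rotate(-2)): offset=1, physical=[D,E,h,o,B,a], logical=[E,h,o,B,a,D]

Answer: B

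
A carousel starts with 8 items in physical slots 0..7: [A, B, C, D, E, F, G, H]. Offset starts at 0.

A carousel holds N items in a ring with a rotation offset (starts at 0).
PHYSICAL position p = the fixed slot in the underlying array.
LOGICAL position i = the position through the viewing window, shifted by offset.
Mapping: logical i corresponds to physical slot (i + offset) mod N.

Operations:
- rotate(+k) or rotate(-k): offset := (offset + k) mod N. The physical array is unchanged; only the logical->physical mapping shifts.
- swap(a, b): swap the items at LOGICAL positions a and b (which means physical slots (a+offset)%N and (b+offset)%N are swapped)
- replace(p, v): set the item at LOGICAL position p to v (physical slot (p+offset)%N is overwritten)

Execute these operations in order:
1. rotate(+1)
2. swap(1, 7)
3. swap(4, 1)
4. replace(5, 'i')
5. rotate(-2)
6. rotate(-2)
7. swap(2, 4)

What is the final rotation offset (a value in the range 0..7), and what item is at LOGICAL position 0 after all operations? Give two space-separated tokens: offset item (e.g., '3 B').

Answer: 5 A

Derivation:
After op 1 (rotate(+1)): offset=1, physical=[A,B,C,D,E,F,G,H], logical=[B,C,D,E,F,G,H,A]
After op 2 (swap(1, 7)): offset=1, physical=[C,B,A,D,E,F,G,H], logical=[B,A,D,E,F,G,H,C]
After op 3 (swap(4, 1)): offset=1, physical=[C,B,F,D,E,A,G,H], logical=[B,F,D,E,A,G,H,C]
After op 4 (replace(5, 'i')): offset=1, physical=[C,B,F,D,E,A,i,H], logical=[B,F,D,E,A,i,H,C]
After op 5 (rotate(-2)): offset=7, physical=[C,B,F,D,E,A,i,H], logical=[H,C,B,F,D,E,A,i]
After op 6 (rotate(-2)): offset=5, physical=[C,B,F,D,E,A,i,H], logical=[A,i,H,C,B,F,D,E]
After op 7 (swap(2, 4)): offset=5, physical=[C,H,F,D,E,A,i,B], logical=[A,i,B,C,H,F,D,E]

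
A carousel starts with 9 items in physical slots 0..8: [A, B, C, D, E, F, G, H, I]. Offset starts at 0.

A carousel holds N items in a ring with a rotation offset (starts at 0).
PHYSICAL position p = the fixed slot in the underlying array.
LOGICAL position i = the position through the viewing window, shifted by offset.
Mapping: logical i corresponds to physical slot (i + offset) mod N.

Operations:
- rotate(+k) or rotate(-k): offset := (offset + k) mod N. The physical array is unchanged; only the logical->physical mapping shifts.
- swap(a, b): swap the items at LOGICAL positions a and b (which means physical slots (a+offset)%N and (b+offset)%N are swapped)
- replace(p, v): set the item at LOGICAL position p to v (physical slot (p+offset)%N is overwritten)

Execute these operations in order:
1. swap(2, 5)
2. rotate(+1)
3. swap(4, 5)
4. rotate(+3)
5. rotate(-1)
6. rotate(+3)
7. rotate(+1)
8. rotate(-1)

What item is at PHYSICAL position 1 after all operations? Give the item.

Answer: B

Derivation:
After op 1 (swap(2, 5)): offset=0, physical=[A,B,F,D,E,C,G,H,I], logical=[A,B,F,D,E,C,G,H,I]
After op 2 (rotate(+1)): offset=1, physical=[A,B,F,D,E,C,G,H,I], logical=[B,F,D,E,C,G,H,I,A]
After op 3 (swap(4, 5)): offset=1, physical=[A,B,F,D,E,G,C,H,I], logical=[B,F,D,E,G,C,H,I,A]
After op 4 (rotate(+3)): offset=4, physical=[A,B,F,D,E,G,C,H,I], logical=[E,G,C,H,I,A,B,F,D]
After op 5 (rotate(-1)): offset=3, physical=[A,B,F,D,E,G,C,H,I], logical=[D,E,G,C,H,I,A,B,F]
After op 6 (rotate(+3)): offset=6, physical=[A,B,F,D,E,G,C,H,I], logical=[C,H,I,A,B,F,D,E,G]
After op 7 (rotate(+1)): offset=7, physical=[A,B,F,D,E,G,C,H,I], logical=[H,I,A,B,F,D,E,G,C]
After op 8 (rotate(-1)): offset=6, physical=[A,B,F,D,E,G,C,H,I], logical=[C,H,I,A,B,F,D,E,G]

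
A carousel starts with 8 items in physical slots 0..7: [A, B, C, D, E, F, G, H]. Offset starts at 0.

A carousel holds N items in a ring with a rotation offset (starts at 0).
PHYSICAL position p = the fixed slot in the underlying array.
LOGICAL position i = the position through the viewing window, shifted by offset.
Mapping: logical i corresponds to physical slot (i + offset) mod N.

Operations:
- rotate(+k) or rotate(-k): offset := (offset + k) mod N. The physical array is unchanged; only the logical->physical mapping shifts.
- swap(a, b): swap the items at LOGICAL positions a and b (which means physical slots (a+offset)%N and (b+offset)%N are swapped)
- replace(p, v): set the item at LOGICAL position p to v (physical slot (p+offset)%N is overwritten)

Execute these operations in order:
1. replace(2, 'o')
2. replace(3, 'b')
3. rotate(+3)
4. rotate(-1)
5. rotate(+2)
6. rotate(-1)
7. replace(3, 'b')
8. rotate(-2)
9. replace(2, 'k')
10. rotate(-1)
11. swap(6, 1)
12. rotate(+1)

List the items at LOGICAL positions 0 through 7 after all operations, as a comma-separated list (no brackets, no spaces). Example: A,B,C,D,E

After op 1 (replace(2, 'o')): offset=0, physical=[A,B,o,D,E,F,G,H], logical=[A,B,o,D,E,F,G,H]
After op 2 (replace(3, 'b')): offset=0, physical=[A,B,o,b,E,F,G,H], logical=[A,B,o,b,E,F,G,H]
After op 3 (rotate(+3)): offset=3, physical=[A,B,o,b,E,F,G,H], logical=[b,E,F,G,H,A,B,o]
After op 4 (rotate(-1)): offset=2, physical=[A,B,o,b,E,F,G,H], logical=[o,b,E,F,G,H,A,B]
After op 5 (rotate(+2)): offset=4, physical=[A,B,o,b,E,F,G,H], logical=[E,F,G,H,A,B,o,b]
After op 6 (rotate(-1)): offset=3, physical=[A,B,o,b,E,F,G,H], logical=[b,E,F,G,H,A,B,o]
After op 7 (replace(3, 'b')): offset=3, physical=[A,B,o,b,E,F,b,H], logical=[b,E,F,b,H,A,B,o]
After op 8 (rotate(-2)): offset=1, physical=[A,B,o,b,E,F,b,H], logical=[B,o,b,E,F,b,H,A]
After op 9 (replace(2, 'k')): offset=1, physical=[A,B,o,k,E,F,b,H], logical=[B,o,k,E,F,b,H,A]
After op 10 (rotate(-1)): offset=0, physical=[A,B,o,k,E,F,b,H], logical=[A,B,o,k,E,F,b,H]
After op 11 (swap(6, 1)): offset=0, physical=[A,b,o,k,E,F,B,H], logical=[A,b,o,k,E,F,B,H]
After op 12 (rotate(+1)): offset=1, physical=[A,b,o,k,E,F,B,H], logical=[b,o,k,E,F,B,H,A]

Answer: b,o,k,E,F,B,H,A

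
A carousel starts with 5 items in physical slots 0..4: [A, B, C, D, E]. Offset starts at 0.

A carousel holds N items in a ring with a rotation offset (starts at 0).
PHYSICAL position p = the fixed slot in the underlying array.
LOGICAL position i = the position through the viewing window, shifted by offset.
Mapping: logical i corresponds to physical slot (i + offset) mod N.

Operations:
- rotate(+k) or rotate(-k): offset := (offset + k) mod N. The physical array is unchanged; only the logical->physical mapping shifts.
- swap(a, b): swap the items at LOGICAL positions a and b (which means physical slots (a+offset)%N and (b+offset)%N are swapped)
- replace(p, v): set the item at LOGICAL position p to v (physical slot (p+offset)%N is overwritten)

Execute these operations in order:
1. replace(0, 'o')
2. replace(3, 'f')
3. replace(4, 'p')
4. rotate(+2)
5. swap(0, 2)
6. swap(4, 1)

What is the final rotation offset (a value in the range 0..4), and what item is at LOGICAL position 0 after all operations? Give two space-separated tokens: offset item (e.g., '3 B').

After op 1 (replace(0, 'o')): offset=0, physical=[o,B,C,D,E], logical=[o,B,C,D,E]
After op 2 (replace(3, 'f')): offset=0, physical=[o,B,C,f,E], logical=[o,B,C,f,E]
After op 3 (replace(4, 'p')): offset=0, physical=[o,B,C,f,p], logical=[o,B,C,f,p]
After op 4 (rotate(+2)): offset=2, physical=[o,B,C,f,p], logical=[C,f,p,o,B]
After op 5 (swap(0, 2)): offset=2, physical=[o,B,p,f,C], logical=[p,f,C,o,B]
After op 6 (swap(4, 1)): offset=2, physical=[o,f,p,B,C], logical=[p,B,C,o,f]

Answer: 2 p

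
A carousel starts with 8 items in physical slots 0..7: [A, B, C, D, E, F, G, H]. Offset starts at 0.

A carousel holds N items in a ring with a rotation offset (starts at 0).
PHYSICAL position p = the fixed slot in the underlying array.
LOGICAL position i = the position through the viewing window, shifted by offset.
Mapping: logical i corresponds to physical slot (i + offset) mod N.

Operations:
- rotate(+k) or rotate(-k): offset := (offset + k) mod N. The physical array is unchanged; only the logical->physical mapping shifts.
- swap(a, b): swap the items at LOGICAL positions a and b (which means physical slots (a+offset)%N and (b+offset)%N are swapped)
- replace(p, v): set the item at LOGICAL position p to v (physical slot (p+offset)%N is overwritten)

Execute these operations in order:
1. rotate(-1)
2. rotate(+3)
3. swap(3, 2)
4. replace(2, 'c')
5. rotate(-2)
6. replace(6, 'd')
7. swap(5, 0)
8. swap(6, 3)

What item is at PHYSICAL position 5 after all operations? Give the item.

After op 1 (rotate(-1)): offset=7, physical=[A,B,C,D,E,F,G,H], logical=[H,A,B,C,D,E,F,G]
After op 2 (rotate(+3)): offset=2, physical=[A,B,C,D,E,F,G,H], logical=[C,D,E,F,G,H,A,B]
After op 3 (swap(3, 2)): offset=2, physical=[A,B,C,D,F,E,G,H], logical=[C,D,F,E,G,H,A,B]
After op 4 (replace(2, 'c')): offset=2, physical=[A,B,C,D,c,E,G,H], logical=[C,D,c,E,G,H,A,B]
After op 5 (rotate(-2)): offset=0, physical=[A,B,C,D,c,E,G,H], logical=[A,B,C,D,c,E,G,H]
After op 6 (replace(6, 'd')): offset=0, physical=[A,B,C,D,c,E,d,H], logical=[A,B,C,D,c,E,d,H]
After op 7 (swap(5, 0)): offset=0, physical=[E,B,C,D,c,A,d,H], logical=[E,B,C,D,c,A,d,H]
After op 8 (swap(6, 3)): offset=0, physical=[E,B,C,d,c,A,D,H], logical=[E,B,C,d,c,A,D,H]

Answer: A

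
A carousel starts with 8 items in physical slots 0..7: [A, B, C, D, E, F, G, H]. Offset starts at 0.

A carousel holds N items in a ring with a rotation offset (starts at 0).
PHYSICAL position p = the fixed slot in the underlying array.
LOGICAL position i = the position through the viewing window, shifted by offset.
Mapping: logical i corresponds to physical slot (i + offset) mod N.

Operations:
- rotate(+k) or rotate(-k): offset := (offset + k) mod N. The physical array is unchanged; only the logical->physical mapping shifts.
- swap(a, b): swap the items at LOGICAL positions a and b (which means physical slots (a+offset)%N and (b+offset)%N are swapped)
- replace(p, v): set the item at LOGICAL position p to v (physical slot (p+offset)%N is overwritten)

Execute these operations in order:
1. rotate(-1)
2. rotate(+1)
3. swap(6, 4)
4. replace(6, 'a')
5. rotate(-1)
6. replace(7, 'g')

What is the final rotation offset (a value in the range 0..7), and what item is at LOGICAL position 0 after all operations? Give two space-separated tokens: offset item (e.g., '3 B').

After op 1 (rotate(-1)): offset=7, physical=[A,B,C,D,E,F,G,H], logical=[H,A,B,C,D,E,F,G]
After op 2 (rotate(+1)): offset=0, physical=[A,B,C,D,E,F,G,H], logical=[A,B,C,D,E,F,G,H]
After op 3 (swap(6, 4)): offset=0, physical=[A,B,C,D,G,F,E,H], logical=[A,B,C,D,G,F,E,H]
After op 4 (replace(6, 'a')): offset=0, physical=[A,B,C,D,G,F,a,H], logical=[A,B,C,D,G,F,a,H]
After op 5 (rotate(-1)): offset=7, physical=[A,B,C,D,G,F,a,H], logical=[H,A,B,C,D,G,F,a]
After op 6 (replace(7, 'g')): offset=7, physical=[A,B,C,D,G,F,g,H], logical=[H,A,B,C,D,G,F,g]

Answer: 7 H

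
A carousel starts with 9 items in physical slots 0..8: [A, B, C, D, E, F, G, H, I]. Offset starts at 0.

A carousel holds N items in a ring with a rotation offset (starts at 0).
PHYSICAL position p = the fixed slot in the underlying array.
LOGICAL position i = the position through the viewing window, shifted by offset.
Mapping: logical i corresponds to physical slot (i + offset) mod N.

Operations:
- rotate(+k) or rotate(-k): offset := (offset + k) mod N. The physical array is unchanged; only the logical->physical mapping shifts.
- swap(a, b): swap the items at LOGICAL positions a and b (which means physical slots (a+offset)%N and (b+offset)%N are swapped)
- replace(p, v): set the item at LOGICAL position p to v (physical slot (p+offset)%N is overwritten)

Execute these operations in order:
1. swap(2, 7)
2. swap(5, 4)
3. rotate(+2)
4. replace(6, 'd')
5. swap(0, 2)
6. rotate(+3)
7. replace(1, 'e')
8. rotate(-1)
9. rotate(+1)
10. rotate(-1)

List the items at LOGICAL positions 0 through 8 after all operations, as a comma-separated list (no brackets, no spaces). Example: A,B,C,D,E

Answer: H,E,e,C,d,A,B,F,D

Derivation:
After op 1 (swap(2, 7)): offset=0, physical=[A,B,H,D,E,F,G,C,I], logical=[A,B,H,D,E,F,G,C,I]
After op 2 (swap(5, 4)): offset=0, physical=[A,B,H,D,F,E,G,C,I], logical=[A,B,H,D,F,E,G,C,I]
After op 3 (rotate(+2)): offset=2, physical=[A,B,H,D,F,E,G,C,I], logical=[H,D,F,E,G,C,I,A,B]
After op 4 (replace(6, 'd')): offset=2, physical=[A,B,H,D,F,E,G,C,d], logical=[H,D,F,E,G,C,d,A,B]
After op 5 (swap(0, 2)): offset=2, physical=[A,B,F,D,H,E,G,C,d], logical=[F,D,H,E,G,C,d,A,B]
After op 6 (rotate(+3)): offset=5, physical=[A,B,F,D,H,E,G,C,d], logical=[E,G,C,d,A,B,F,D,H]
After op 7 (replace(1, 'e')): offset=5, physical=[A,B,F,D,H,E,e,C,d], logical=[E,e,C,d,A,B,F,D,H]
After op 8 (rotate(-1)): offset=4, physical=[A,B,F,D,H,E,e,C,d], logical=[H,E,e,C,d,A,B,F,D]
After op 9 (rotate(+1)): offset=5, physical=[A,B,F,D,H,E,e,C,d], logical=[E,e,C,d,A,B,F,D,H]
After op 10 (rotate(-1)): offset=4, physical=[A,B,F,D,H,E,e,C,d], logical=[H,E,e,C,d,A,B,F,D]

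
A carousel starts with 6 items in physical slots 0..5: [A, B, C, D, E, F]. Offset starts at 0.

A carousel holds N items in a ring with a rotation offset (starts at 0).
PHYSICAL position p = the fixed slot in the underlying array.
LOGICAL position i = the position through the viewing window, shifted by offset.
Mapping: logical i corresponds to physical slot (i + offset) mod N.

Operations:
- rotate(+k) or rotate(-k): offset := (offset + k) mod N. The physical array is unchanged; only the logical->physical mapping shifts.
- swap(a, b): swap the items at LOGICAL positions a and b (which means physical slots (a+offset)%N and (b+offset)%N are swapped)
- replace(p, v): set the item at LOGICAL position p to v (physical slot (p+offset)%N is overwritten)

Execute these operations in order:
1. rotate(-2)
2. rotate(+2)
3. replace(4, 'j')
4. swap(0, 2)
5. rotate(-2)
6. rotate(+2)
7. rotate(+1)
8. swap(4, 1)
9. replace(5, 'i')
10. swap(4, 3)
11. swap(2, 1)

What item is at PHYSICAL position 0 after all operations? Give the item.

Answer: i

Derivation:
After op 1 (rotate(-2)): offset=4, physical=[A,B,C,D,E,F], logical=[E,F,A,B,C,D]
After op 2 (rotate(+2)): offset=0, physical=[A,B,C,D,E,F], logical=[A,B,C,D,E,F]
After op 3 (replace(4, 'j')): offset=0, physical=[A,B,C,D,j,F], logical=[A,B,C,D,j,F]
After op 4 (swap(0, 2)): offset=0, physical=[C,B,A,D,j,F], logical=[C,B,A,D,j,F]
After op 5 (rotate(-2)): offset=4, physical=[C,B,A,D,j,F], logical=[j,F,C,B,A,D]
After op 6 (rotate(+2)): offset=0, physical=[C,B,A,D,j,F], logical=[C,B,A,D,j,F]
After op 7 (rotate(+1)): offset=1, physical=[C,B,A,D,j,F], logical=[B,A,D,j,F,C]
After op 8 (swap(4, 1)): offset=1, physical=[C,B,F,D,j,A], logical=[B,F,D,j,A,C]
After op 9 (replace(5, 'i')): offset=1, physical=[i,B,F,D,j,A], logical=[B,F,D,j,A,i]
After op 10 (swap(4, 3)): offset=1, physical=[i,B,F,D,A,j], logical=[B,F,D,A,j,i]
After op 11 (swap(2, 1)): offset=1, physical=[i,B,D,F,A,j], logical=[B,D,F,A,j,i]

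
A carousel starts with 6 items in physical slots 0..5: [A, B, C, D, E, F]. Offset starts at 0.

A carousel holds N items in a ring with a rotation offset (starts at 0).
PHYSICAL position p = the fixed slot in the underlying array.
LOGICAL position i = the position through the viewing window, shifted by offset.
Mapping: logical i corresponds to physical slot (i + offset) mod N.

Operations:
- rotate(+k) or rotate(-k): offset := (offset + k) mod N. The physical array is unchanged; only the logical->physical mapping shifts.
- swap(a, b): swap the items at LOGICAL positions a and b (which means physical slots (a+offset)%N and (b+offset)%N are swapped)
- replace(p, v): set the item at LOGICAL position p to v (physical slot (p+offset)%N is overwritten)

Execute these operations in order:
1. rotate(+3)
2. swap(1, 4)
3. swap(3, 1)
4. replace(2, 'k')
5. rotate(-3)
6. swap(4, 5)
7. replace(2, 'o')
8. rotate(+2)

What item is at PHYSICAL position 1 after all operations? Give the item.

After op 1 (rotate(+3)): offset=3, physical=[A,B,C,D,E,F], logical=[D,E,F,A,B,C]
After op 2 (swap(1, 4)): offset=3, physical=[A,E,C,D,B,F], logical=[D,B,F,A,E,C]
After op 3 (swap(3, 1)): offset=3, physical=[B,E,C,D,A,F], logical=[D,A,F,B,E,C]
After op 4 (replace(2, 'k')): offset=3, physical=[B,E,C,D,A,k], logical=[D,A,k,B,E,C]
After op 5 (rotate(-3)): offset=0, physical=[B,E,C,D,A,k], logical=[B,E,C,D,A,k]
After op 6 (swap(4, 5)): offset=0, physical=[B,E,C,D,k,A], logical=[B,E,C,D,k,A]
After op 7 (replace(2, 'o')): offset=0, physical=[B,E,o,D,k,A], logical=[B,E,o,D,k,A]
After op 8 (rotate(+2)): offset=2, physical=[B,E,o,D,k,A], logical=[o,D,k,A,B,E]

Answer: E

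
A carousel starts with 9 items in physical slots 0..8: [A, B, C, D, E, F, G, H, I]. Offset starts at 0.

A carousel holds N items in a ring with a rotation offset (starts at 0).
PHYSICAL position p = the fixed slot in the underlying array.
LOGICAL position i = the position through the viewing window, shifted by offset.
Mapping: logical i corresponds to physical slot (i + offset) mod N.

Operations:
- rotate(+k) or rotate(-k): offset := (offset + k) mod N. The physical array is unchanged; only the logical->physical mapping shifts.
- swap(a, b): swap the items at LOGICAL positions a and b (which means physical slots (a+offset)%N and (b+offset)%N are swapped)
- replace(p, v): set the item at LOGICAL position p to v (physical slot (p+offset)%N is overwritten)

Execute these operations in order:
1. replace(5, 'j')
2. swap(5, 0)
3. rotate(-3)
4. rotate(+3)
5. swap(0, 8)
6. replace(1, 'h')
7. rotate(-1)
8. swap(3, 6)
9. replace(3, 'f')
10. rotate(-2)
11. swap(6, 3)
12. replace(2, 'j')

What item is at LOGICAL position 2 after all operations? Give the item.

After op 1 (replace(5, 'j')): offset=0, physical=[A,B,C,D,E,j,G,H,I], logical=[A,B,C,D,E,j,G,H,I]
After op 2 (swap(5, 0)): offset=0, physical=[j,B,C,D,E,A,G,H,I], logical=[j,B,C,D,E,A,G,H,I]
After op 3 (rotate(-3)): offset=6, physical=[j,B,C,D,E,A,G,H,I], logical=[G,H,I,j,B,C,D,E,A]
After op 4 (rotate(+3)): offset=0, physical=[j,B,C,D,E,A,G,H,I], logical=[j,B,C,D,E,A,G,H,I]
After op 5 (swap(0, 8)): offset=0, physical=[I,B,C,D,E,A,G,H,j], logical=[I,B,C,D,E,A,G,H,j]
After op 6 (replace(1, 'h')): offset=0, physical=[I,h,C,D,E,A,G,H,j], logical=[I,h,C,D,E,A,G,H,j]
After op 7 (rotate(-1)): offset=8, physical=[I,h,C,D,E,A,G,H,j], logical=[j,I,h,C,D,E,A,G,H]
After op 8 (swap(3, 6)): offset=8, physical=[I,h,A,D,E,C,G,H,j], logical=[j,I,h,A,D,E,C,G,H]
After op 9 (replace(3, 'f')): offset=8, physical=[I,h,f,D,E,C,G,H,j], logical=[j,I,h,f,D,E,C,G,H]
After op 10 (rotate(-2)): offset=6, physical=[I,h,f,D,E,C,G,H,j], logical=[G,H,j,I,h,f,D,E,C]
After op 11 (swap(6, 3)): offset=6, physical=[D,h,f,I,E,C,G,H,j], logical=[G,H,j,D,h,f,I,E,C]
After op 12 (replace(2, 'j')): offset=6, physical=[D,h,f,I,E,C,G,H,j], logical=[G,H,j,D,h,f,I,E,C]

Answer: j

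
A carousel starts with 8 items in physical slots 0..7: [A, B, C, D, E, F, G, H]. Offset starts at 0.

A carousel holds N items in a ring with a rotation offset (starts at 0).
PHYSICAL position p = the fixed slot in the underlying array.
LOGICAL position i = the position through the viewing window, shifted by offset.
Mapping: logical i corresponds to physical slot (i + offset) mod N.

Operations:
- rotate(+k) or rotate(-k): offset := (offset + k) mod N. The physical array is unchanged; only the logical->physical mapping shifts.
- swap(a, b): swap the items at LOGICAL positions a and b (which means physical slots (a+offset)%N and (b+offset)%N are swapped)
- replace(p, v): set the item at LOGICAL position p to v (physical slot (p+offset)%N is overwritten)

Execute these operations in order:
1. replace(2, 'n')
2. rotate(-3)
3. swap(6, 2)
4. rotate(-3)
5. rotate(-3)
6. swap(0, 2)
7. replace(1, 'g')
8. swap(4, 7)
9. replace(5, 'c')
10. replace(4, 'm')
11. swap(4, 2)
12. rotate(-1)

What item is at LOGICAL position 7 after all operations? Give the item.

Answer: F

Derivation:
After op 1 (replace(2, 'n')): offset=0, physical=[A,B,n,D,E,F,G,H], logical=[A,B,n,D,E,F,G,H]
After op 2 (rotate(-3)): offset=5, physical=[A,B,n,D,E,F,G,H], logical=[F,G,H,A,B,n,D,E]
After op 3 (swap(6, 2)): offset=5, physical=[A,B,n,H,E,F,G,D], logical=[F,G,D,A,B,n,H,E]
After op 4 (rotate(-3)): offset=2, physical=[A,B,n,H,E,F,G,D], logical=[n,H,E,F,G,D,A,B]
After op 5 (rotate(-3)): offset=7, physical=[A,B,n,H,E,F,G,D], logical=[D,A,B,n,H,E,F,G]
After op 6 (swap(0, 2)): offset=7, physical=[A,D,n,H,E,F,G,B], logical=[B,A,D,n,H,E,F,G]
After op 7 (replace(1, 'g')): offset=7, physical=[g,D,n,H,E,F,G,B], logical=[B,g,D,n,H,E,F,G]
After op 8 (swap(4, 7)): offset=7, physical=[g,D,n,G,E,F,H,B], logical=[B,g,D,n,G,E,F,H]
After op 9 (replace(5, 'c')): offset=7, physical=[g,D,n,G,c,F,H,B], logical=[B,g,D,n,G,c,F,H]
After op 10 (replace(4, 'm')): offset=7, physical=[g,D,n,m,c,F,H,B], logical=[B,g,D,n,m,c,F,H]
After op 11 (swap(4, 2)): offset=7, physical=[g,m,n,D,c,F,H,B], logical=[B,g,m,n,D,c,F,H]
After op 12 (rotate(-1)): offset=6, physical=[g,m,n,D,c,F,H,B], logical=[H,B,g,m,n,D,c,F]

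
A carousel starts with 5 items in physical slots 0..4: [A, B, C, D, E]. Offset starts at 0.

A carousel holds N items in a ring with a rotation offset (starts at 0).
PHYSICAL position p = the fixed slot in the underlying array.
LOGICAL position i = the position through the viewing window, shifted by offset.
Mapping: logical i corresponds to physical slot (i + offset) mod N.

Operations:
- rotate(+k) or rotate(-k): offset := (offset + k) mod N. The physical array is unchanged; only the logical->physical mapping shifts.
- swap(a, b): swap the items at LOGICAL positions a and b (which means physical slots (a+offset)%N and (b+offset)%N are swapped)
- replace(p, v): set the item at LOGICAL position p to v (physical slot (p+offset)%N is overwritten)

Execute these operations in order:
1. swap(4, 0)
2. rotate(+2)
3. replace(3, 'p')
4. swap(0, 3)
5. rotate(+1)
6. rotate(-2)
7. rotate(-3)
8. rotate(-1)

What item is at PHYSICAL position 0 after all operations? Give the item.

After op 1 (swap(4, 0)): offset=0, physical=[E,B,C,D,A], logical=[E,B,C,D,A]
After op 2 (rotate(+2)): offset=2, physical=[E,B,C,D,A], logical=[C,D,A,E,B]
After op 3 (replace(3, 'p')): offset=2, physical=[p,B,C,D,A], logical=[C,D,A,p,B]
After op 4 (swap(0, 3)): offset=2, physical=[C,B,p,D,A], logical=[p,D,A,C,B]
After op 5 (rotate(+1)): offset=3, physical=[C,B,p,D,A], logical=[D,A,C,B,p]
After op 6 (rotate(-2)): offset=1, physical=[C,B,p,D,A], logical=[B,p,D,A,C]
After op 7 (rotate(-3)): offset=3, physical=[C,B,p,D,A], logical=[D,A,C,B,p]
After op 8 (rotate(-1)): offset=2, physical=[C,B,p,D,A], logical=[p,D,A,C,B]

Answer: C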